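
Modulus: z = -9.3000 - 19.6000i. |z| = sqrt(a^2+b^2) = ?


|z| = sqrt((-9.3)^2 + (-19.6)^2) = sqrt(86.49 + 384.16) = sqrt(470.65) = 21.6945

|z| = 21.6945


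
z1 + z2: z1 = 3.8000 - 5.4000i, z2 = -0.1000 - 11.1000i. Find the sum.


Real: 3.8 - 0.1 = 3.7
Imag: -5.4 - 11.1 = -16.5

3.7000 - 16.5000i


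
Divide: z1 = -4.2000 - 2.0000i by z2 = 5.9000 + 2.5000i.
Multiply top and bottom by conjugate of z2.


Conjugate of z2 = 5.9000 - 2.5000i
Numerator: (-4.2000 - 2.0000i)(5.9000 - 2.5000i) = -29.7800 - 1.3000i
Denominator: 5.9^2 + 2.5^2 = 41.06
Result = (-29.7800 - 1.3000i)/41.06

-0.7253 - 0.0317i


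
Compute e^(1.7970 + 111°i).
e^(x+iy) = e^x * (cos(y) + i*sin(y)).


e^1.7970 = 6.0315
cos(111°) = -0.35837
sin(111°) = 0.93358
Real = 6.0315*(-0.35837) = -2.1615
Imag = 6.0315*0.93358 = 5.6309

-2.1615 + 5.6309i


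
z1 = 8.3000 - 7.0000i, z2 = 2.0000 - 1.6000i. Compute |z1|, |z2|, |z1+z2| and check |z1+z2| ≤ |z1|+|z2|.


|z1| = sqrt(8.3^2 + (-7)^2) = sqrt(117.89) = 10.8577
|z2| = sqrt(2^2 + (-1.6)^2) = sqrt(6.56) = 2.5612
z1+z2 = 10.3000 - 8.6000i
|z1+z2| = sqrt(180.05) = 13.4183
|z1|+|z2| = 10.8577 + 2.5612 = 13.4189

|z1+z2| = 13.4183 ≤ |z1|+|z2| = 13.4189 (verified)


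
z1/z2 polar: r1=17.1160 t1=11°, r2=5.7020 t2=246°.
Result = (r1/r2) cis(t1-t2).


r = 17.1160 / 5.7020 = 3.0018
theta = 11° - 246° = -235° = 125° (mod 360)

3.0018 cis(125°)


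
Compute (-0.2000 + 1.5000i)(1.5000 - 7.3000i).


Real = -0.2*1.5 - 1.5*(-7.3) = -0.3 - (-10.95) = 10.65
Imag = -0.2*(-7.3) + 1.5*1.5 = 1.46 + 2.25 = 3.71

10.6500 + 3.7100i


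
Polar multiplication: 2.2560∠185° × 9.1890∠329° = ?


r = 2.2560 * 9.1890 = 20.7304
theta = 185° + 329° = 514° = 154° (mod 360)

20.7304 cis(154°)


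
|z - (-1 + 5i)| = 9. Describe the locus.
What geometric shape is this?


|z - z0| = r is a circle with center z0 and radius r.
Center = (-1, 5), radius = 9

Circle with center (-1, 5) and radius 9


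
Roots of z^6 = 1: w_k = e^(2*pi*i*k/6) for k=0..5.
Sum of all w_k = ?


The sum of all 6th roots of unity is 0.
Geometric series: (1 - w^6)/(1 - w) = (1-1)/(1-w) = 0 since w^6 = 1, w ≠ 1.
Alternatively: coefficient of z^5 in z^6 - 1 is 0.

0


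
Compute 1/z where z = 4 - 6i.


|z|^2 = 16+36 = 52
1/z = (4 + 6i)/52

1/z = 0.0769 + 0.1154i


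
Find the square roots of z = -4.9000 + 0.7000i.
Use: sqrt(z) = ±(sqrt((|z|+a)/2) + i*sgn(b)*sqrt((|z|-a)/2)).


|z| = sqrt(24.01+0.49) = 4.9497
sqrt((|z|+a)/2) = sqrt((4.9497+(-4.9))/2) = sqrt(0.0249) = 0.1577
sqrt((|z|-a)/2) = sqrt((4.9497-(-4.9))/2) = sqrt(4.9249) = 2.2192

±(0.1577 + 2.2192i) i.e. 0.1577 + 2.2192i and -0.1577 - 2.2192i


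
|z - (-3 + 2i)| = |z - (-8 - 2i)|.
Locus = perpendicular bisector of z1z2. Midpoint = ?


Equal distances means the locus is the perpendicular bisector of z1 and z2.
Midpoint = ((-3+(-8))/2, (2+(-2))/2) = (-5.5000, 0)

Perpendicular bisector through (-5.5000, 0)


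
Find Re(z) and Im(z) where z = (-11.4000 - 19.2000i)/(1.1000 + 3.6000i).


Multiply by conjugate: (-11.4000 - 19.2000i)(1.1000 - 3.6000i) / (1.1^2 + 3.6^2)
Numerator real = -11.4*1.1 - (19.2)*3.6 = -81.66
Numerator imag = -19.2*1.1 - (-11.4)*3.6 = 19.92
Denominator = 14.17
Re(z) = -81.66/14.17 = -5.7629
Im(z) = 19.92/14.17 = 1.4058

Re(z) = -5.7629, Im(z) = 1.4058


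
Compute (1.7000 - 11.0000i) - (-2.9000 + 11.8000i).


Real: 1.7 + 2.9 = 4.6
Imag: -11 - 11.8 = -22.8

4.6000 - 22.8000i


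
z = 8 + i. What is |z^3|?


|z| = sqrt(64+1) = sqrt(65) = 8.0623
|z^3| = |z|^3 = (sqrt(65))^3 = 65*sqrt(65)

|z^3| = 65*sqrt(65) ≈ 524.0468


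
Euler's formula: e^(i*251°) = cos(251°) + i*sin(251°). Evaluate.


cos(251°) = -0.3256
sin(251°) = -0.9455

e^(i*251°) = -0.3256 - 0.9455i


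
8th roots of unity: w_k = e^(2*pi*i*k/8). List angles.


The 8th roots of unity are cis(360k/8°) for k=0..7
Angle step = 360/8 = 45°
Primitive root: cis(45°)
Primitive root = 0.7071 + 0.7071i

8 roots at angles: 0°, 45°, 90°, 135°, 180°, 225°, 270°, 315°


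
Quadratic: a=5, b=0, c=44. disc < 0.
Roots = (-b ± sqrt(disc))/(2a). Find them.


disc = 0^2 - 4*5*44 = 0 - 880 = -880
sqrt(|disc|) = sqrt(880) = 29.6648
Real part = 0/(2*5) = 0
Imag part = 29.6648/(2*5) = 2.9665

0 ± 2.9665i


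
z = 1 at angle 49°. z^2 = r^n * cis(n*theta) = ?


r^2 = 1^2 = 1
n*theta = 2*49° = 98° = 98° (mod 360)
a = 1*cos(98°) = -0.1392
b = 1*sin(98°) = 0.9903

1 cis(98°) = -0.1392 + 0.9903i


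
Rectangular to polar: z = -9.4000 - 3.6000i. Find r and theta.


r = sqrt(88.36+12.96) = sqrt(101.32) = 10.0658
theta = atan2(-3.6, -9.4) = -159.0442 degrees

r = 10.0658, theta = -159.0442 degrees


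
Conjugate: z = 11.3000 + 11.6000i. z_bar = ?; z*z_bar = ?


z_bar = 11.3000 - 11.6000i
z*z_bar = 11.3^2 + 11.6^2 = 127.69 + 134.56 = 262.25

z_bar = 11.3000 - 11.6000i, z*z_bar = 262.25


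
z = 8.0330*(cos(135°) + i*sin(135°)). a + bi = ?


a = 8.0330*cos(135°) = 8.0330*(-0.70711) = -5.6802
b = 8.0330*sin(135°) = 8.0330*0.70711 = 5.6802

-5.6802 + 5.6802i


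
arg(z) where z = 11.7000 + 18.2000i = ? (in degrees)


Re = 11.7, Im = 18.2
arg = atan2(18.2, 11.7) = 57.2648 degrees

arg(z) = 57.2648 degrees


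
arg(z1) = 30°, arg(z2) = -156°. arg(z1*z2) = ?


arg(z1*z2) = 30° - 156° = -126°
Normalized to (-180°, 180°]: -126°

-126°


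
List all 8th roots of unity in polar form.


The 8th roots of unity are cis(360k/8°) for k=0..7
Angle step = 360/8 = 45°
Primitive root: cis(45°)
Primitive root = 0.7071 + 0.7071i

8 roots at angles: 0°, 45°, 90°, 135°, 180°, 225°, 270°, 315°


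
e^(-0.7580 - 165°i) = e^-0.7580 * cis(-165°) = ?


e^-0.7580 = 0.4686
cos(-165°) = -0.9659
sin(-165°) = -0.2588
Real = 0.4686*(-0.9659) = -0.4526
Imag = 0.4686*(-0.2588) = -0.1213

-0.4526 - 0.1213i


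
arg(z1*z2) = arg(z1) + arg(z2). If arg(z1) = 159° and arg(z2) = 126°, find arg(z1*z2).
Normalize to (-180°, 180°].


arg(z1*z2) = 159° + 126° = 285°
Normalized to (-180°, 180°]: -75°

-75°


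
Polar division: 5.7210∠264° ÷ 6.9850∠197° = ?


r = 5.7210 / 6.9850 = 0.8190
theta = 264° - 197° = 67° = 67° (mod 360)

0.8190 cis(67°)


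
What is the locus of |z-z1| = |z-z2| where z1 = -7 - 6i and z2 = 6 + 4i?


Equal distances means the locus is the perpendicular bisector of z1 and z2.
Midpoint = ((-7+6)/2, (-6+4)/2) = (-0.5000, -1.0000)

Perpendicular bisector through (-0.5000, -1.0000)


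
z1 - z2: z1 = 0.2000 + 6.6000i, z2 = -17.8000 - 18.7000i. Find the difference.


Real: 0.2 + 17.8 = 18
Imag: 6.6 + 18.7 = 25.3

18.0000 + 25.3000i


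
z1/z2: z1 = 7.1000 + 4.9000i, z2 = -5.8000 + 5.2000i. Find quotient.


Conjugate of z2 = -5.8000 - 5.2000i
Numerator: (7.1000 + 4.9000i)(-5.8000 - 5.2000i) = -15.7000 - 65.3400i
Denominator: (-5.8)^2 + 5.2^2 = 60.68
Result = (-15.7000 - 65.3400i)/60.68

-0.2587 - 1.0768i


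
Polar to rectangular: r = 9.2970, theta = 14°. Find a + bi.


a = 9.2970*cos(14°) = 9.2970*0.970296 = 9.0208
b = 9.2970*sin(14°) = 9.2970*0.24192 = 2.2491

9.0208 + 2.2491i


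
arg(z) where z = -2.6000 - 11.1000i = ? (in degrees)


Re = -2.6, Im = -11.1
arg = atan2(-11.1, -2.6) = -103.1830 degrees

arg(z) = -103.1830 degrees


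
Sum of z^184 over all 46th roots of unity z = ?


The roots are w_k = w^k with w = e^(2*pi*i/46), and (w^k)^184 = (w^184)^k.
So S = 1 + u + u^2 + ... + u^(45) with u = w^184.
184 = 4*46 + 0, so 184 is a multiple of 46 and u = (w^46)^4 = 1.
Every one of the 46 terms equals 1: S = 46

S = 46


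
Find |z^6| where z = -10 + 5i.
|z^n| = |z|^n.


|z| = sqrt(100+25) = sqrt(125) = 11.1803
|z^6| = |z|^6 = (sqrt(125))^6 = 125^3 = 1953125

|z^6| = 1953125


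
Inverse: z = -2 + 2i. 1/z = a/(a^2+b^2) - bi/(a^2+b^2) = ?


|z|^2 = 4+4 = 8
1/z = (-2 - 2i)/8

1/z = -0.2500 - 0.2500i


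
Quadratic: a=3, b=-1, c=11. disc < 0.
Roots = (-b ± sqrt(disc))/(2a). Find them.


disc = (-1)^2 - 4*3*11 = 1 - 132 = -131
sqrt(|disc|) = sqrt(131) = 11.4455
Real part = 1/(2*3) = 0.1667
Imag part = 11.4455/(2*3) = 1.9076

0.1667 ± 1.9076i


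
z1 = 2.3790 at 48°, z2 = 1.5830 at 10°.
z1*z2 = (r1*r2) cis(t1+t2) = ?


r = 2.3790 * 1.5830 = 3.7660
theta = 48° + 10° = 58° = 58° (mod 360)

3.7660 cis(58°)


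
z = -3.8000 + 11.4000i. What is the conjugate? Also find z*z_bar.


z_bar = -3.8000 - 11.4000i
z*z_bar = (-3.8)^2 + 11.4^2 = 14.44 + 129.96 = 144.4

z_bar = -3.8000 - 11.4000i, z*z_bar = 144.4


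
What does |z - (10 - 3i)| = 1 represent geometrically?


|z - z0| = r is a circle with center z0 and radius r.
Center = (10, -3), radius = 1

Circle with center (10, -3) and radius 1


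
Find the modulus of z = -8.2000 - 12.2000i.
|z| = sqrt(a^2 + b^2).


|z| = sqrt((-8.2)^2 + (-12.2)^2) = sqrt(67.24 + 148.84) = sqrt(216.08) = 14.6997

|z| = 14.6997


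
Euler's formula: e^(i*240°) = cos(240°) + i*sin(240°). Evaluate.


cos(240°) = -0.5000
sin(240°) = -0.8660

e^(i*240°) = -0.5000 - 0.8660i


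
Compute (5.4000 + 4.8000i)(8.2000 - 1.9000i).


Real = 5.4*8.2 - 4.8*(-1.9) = 44.28 - (-9.12) = 53.4
Imag = 5.4*(-1.9) + 8.2*4.8 = -10.26 + 39.36 = 29.1

53.4000 + 29.1000i


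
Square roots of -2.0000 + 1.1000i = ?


|z| = sqrt(4+1.21) = 2.2825
sqrt((|z|+a)/2) = sqrt((2.2825+(-2))/2) = sqrt(0.1413) = 0.3759
sqrt((|z|-a)/2) = sqrt((2.2825-(-2))/2) = sqrt(2.1413) = 1.4633

±(0.3759 + 1.4633i) i.e. 0.3759 + 1.4633i and -0.3759 - 1.4633i


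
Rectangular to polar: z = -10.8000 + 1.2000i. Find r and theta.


r = sqrt(116.64+1.44) = sqrt(118.08) = 10.8665
theta = atan2(1.2, -10.8) = 173.6598 degrees

r = 10.8665, theta = 173.6598 degrees


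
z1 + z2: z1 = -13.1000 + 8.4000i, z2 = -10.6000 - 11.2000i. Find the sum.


Real: -13.1 - 10.6 = -23.7
Imag: 8.4 - 11.2 = -2.8

-23.7000 - 2.8000i


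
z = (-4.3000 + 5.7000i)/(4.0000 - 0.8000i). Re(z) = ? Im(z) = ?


Multiply by conjugate: (-4.3000 + 5.7000i)(4.0000 + 0.8000i) / (4^2 + (-0.8)^2)
Numerator real = -4.3*4 + 5.7*(-0.8) = -21.76
Numerator imag = 5.7*4 - (-4.3)*(-0.8) = 19.36
Denominator = 16.64
Re(z) = -21.76/16.64 = -1.3077
Im(z) = 19.36/16.64 = 1.1635

Re(z) = -1.3077, Im(z) = 1.1635


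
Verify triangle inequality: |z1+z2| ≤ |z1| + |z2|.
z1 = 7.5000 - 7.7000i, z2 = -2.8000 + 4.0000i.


|z1| = sqrt(7.5^2 + (-7.7)^2) = sqrt(115.54) = 10.7490
|z2| = sqrt((-2.8)^2 + 4^2) = sqrt(23.84) = 4.8826
z1+z2 = 4.7000 - 3.7000i
|z1+z2| = sqrt(35.78) = 5.9816
|z1|+|z2| = 10.7490 + 4.8826 = 15.6316

|z1+z2| = 5.9816 ≤ |z1|+|z2| = 15.6316 (verified)


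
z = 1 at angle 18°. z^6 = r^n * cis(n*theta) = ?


r^6 = 1^6 = 1
n*theta = 6*18° = 108° = 108° (mod 360)
a = 1*cos(108°) = -0.3090
b = 1*sin(108°) = 0.9511

1 cis(108°) = -0.3090 + 0.9511i


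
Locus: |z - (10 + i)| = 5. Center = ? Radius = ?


|z - z0| = r is a circle with center z0 and radius r.
Center = (10, 1), radius = 5

Circle with center (10, 1) and radius 5


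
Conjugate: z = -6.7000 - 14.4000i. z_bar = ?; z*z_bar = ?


z_bar = -6.7000 + 14.4000i
z*z_bar = (-6.7)^2 + (-14.4)^2 = 44.89 + 207.36 = 252.25

z_bar = -6.7000 + 14.4000i, z*z_bar = 252.25


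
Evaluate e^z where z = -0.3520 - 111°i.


e^-0.3520 = 0.7033
cos(-111°) = -0.35837
sin(-111°) = -0.9336
Real = 0.7033*(-0.35837) = -0.2520
Imag = 0.7033*(-0.9336) = -0.6566

-0.2520 - 0.6566i


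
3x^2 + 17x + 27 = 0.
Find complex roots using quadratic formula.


disc = 17^2 - 4*3*27 = 289 - 324 = -35
sqrt(|disc|) = sqrt(35) = 5.9161
Real part = -17/(2*3) = -2.8333
Imag part = 5.9161/(2*3) = 0.9860

-2.8333 ± 0.9860i


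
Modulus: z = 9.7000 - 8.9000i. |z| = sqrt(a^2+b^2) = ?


|z| = sqrt(9.7^2 + (-8.9)^2) = sqrt(94.09 + 79.21) = sqrt(173.3) = 13.1643

|z| = 13.1643


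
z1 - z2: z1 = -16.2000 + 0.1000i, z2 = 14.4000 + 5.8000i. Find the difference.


Real: -16.2 - 14.4 = -30.6
Imag: 0.1 - 5.8 = -5.7

-30.6000 - 5.7000i


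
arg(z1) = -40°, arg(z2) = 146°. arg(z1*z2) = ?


arg(z1*z2) = -40° + 146° = 106°
Normalized to (-180°, 180°]: 106°

106°


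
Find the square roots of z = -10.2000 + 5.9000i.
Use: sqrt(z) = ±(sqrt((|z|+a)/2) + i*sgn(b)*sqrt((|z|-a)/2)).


|z| = sqrt(104.04+34.81) = 11.7835
sqrt((|z|+a)/2) = sqrt((11.7835+(-10.2))/2) = sqrt(0.7917) = 0.8898
sqrt((|z|-a)/2) = sqrt((11.7835-(-10.2))/2) = sqrt(10.9917) = 3.3154

±(0.8898 + 3.3154i) i.e. 0.8898 + 3.3154i and -0.8898 - 3.3154i


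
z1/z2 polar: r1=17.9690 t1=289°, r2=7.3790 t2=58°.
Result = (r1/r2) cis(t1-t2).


r = 17.9690 / 7.3790 = 2.4352
theta = 289° - 58° = 231° = 231° (mod 360)

2.4352 cis(231°)


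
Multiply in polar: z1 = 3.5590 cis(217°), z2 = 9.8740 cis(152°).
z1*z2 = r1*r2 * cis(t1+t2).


r = 3.5590 * 9.8740 = 35.1416
theta = 217° + 152° = 369° = 9° (mod 360)

35.1416 cis(9°)


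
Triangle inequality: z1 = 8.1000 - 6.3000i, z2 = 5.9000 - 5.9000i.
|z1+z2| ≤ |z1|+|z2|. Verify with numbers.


|z1| = sqrt(8.1^2 + (-6.3)^2) = sqrt(105.3) = 10.2616
|z2| = sqrt(5.9^2 + (-5.9)^2) = sqrt(69.62) = 8.3439
z1+z2 = 14.0000 - 12.2000i
|z1+z2| = sqrt(344.84) = 18.5699
|z1|+|z2| = 10.2616 + 8.3439 = 18.6055

|z1+z2| = 18.5699 ≤ |z1|+|z2| = 18.6055 (verified)


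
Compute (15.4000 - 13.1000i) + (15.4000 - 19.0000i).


Real: 15.4 + 15.4 = 30.8
Imag: -13.1 - 19 = -32.1

30.8000 - 32.1000i


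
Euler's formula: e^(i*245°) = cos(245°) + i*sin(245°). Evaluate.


cos(245°) = -0.4226
sin(245°) = -0.9063

e^(i*245°) = -0.4226 - 0.9063i


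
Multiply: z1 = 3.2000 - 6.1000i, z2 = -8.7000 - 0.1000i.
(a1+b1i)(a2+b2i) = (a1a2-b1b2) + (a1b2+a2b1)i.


Real = 3.2*(-8.7) - (-6.1)*(-0.1) = -27.84 - 0.61 = -28.45
Imag = 3.2*(-0.1) - (8.7)*(-6.1) = -0.32 + 53.07 = 52.75

-28.4500 + 52.7500i


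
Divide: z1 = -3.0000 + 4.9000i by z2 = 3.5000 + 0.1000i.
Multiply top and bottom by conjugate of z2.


Conjugate of z2 = 3.5000 - 0.1000i
Numerator: (-3.0000 + 4.9000i)(3.5000 - 0.1000i) = -10.0100 + 17.4500i
Denominator: 3.5^2 + 0.1^2 = 12.26
Result = (-10.0100 + 17.4500i)/12.26

-0.8165 + 1.4233i


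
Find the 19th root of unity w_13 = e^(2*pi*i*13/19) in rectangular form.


Angle = 360*13/19 = 246.3158°
a = cos(246.3158°) = -0.4017
b = sin(246.3158°) = -0.9158

-0.4017 - 0.9158i


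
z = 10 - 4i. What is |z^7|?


|z| = sqrt(100+16) = sqrt(116) = 10.7703
|z^7| = |z|^7 = (sqrt(116))^7 = 116^3 * sqrt(116) = 1560896*sqrt(116)

|z^7| = 1560896*sqrt(116) ≈ 16811364.4136


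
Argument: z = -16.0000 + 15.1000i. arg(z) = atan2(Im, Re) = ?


Re = -16, Im = 15.1
arg = atan2(15.1, -16) = 136.6576 degrees

arg(z) = 136.6576 degrees


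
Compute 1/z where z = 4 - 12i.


|z|^2 = 16+144 = 160
1/z = (4 + 12i)/160

1/z = 0.0250 + 0.0750i


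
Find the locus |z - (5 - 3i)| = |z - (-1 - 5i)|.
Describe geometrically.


Equal distances means the locus is the perpendicular bisector of z1 and z2.
Midpoint = ((5+(-1))/2, (-3+(-5))/2) = (2.0000, -4.0000)

Perpendicular bisector through (2.0000, -4.0000)


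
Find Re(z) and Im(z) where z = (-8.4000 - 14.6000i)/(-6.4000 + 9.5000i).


Multiply by conjugate: (-8.4000 - 14.6000i)(-6.4000 - 9.5000i) / ((-6.4)^2 + 9.5^2)
Numerator real = -8.4*(-6.4) - (14.6)*9.5 = -84.94
Numerator imag = -14.6*(-6.4) - (-8.4)*9.5 = 173.24
Denominator = 131.21
Re(z) = -84.94/131.21 = -0.6474
Im(z) = 173.24/131.21 = 1.3203

Re(z) = -0.6474, Im(z) = 1.3203


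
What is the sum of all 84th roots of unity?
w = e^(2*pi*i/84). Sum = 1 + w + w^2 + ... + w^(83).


The sum of all 84th roots of unity is 0.
Geometric series: (1 - w^84)/(1 - w) = (1-1)/(1-w) = 0 since w^84 = 1, w ≠ 1.
Alternatively: coefficient of z^83 in z^84 - 1 is 0.

0


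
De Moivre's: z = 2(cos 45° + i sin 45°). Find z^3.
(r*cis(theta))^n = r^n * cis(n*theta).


r^3 = 2^3 = 8
n*theta = 3*45° = 135° = 135° (mod 360)
a = 8*cos(135°) = -5.6569
b = 8*sin(135°) = 5.6569

8 cis(135°) = -5.6569 + 5.6569i


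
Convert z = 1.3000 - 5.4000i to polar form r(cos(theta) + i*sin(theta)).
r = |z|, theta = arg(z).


r = sqrt(1.69+29.16) = sqrt(30.85) = 5.5543
theta = atan2(-5.4, 1.3) = -76.4641 degrees

r = 5.5543, theta = -76.4641 degrees


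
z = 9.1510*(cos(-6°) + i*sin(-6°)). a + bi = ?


a = 9.1510*cos(-6°) = 9.1510*0.99452 = 9.1009
b = 9.1510*sin(-6°) = 9.1510*(-0.104528) = -0.9565

9.1009 - 0.9565i


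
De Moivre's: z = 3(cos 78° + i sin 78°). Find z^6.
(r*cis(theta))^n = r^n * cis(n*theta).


r^6 = 3^6 = 729
n*theta = 6*78° = 468° = 108° (mod 360)
a = 729*cos(108°) = -225.2734
b = 729*sin(108°) = 693.3202

729 cis(108°) = -225.2734 + 693.3202i


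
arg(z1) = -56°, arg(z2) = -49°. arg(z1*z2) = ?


arg(z1*z2) = -56° - 49° = -105°
Normalized to (-180°, 180°]: -105°

-105°


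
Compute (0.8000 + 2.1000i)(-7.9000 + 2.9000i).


Real = 0.8*(-7.9) - 2.1*2.9 = -6.32 - 6.09 = -12.41
Imag = 0.8*2.9 - (7.9)*2.1 = 2.32 - (16.59) = -14.27

-12.4100 - 14.2700i


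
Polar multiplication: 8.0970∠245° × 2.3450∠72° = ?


r = 8.0970 * 2.3450 = 18.9875
theta = 245° + 72° = 317° = 317° (mod 360)

18.9875 cis(317°)


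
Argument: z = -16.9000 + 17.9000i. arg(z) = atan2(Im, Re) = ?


Re = -16.9, Im = 17.9
arg = atan2(17.9, -16.9) = 133.3540 degrees

arg(z) = 133.3540 degrees


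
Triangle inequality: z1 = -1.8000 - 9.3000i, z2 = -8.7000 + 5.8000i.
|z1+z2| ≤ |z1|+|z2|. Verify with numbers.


|z1| = sqrt((-1.8)^2 + (-9.3)^2) = sqrt(89.73) = 9.4726
|z2| = sqrt((-8.7)^2 + 5.8^2) = sqrt(109.33) = 10.4561
z1+z2 = -10.5000 - 3.5000i
|z1+z2| = sqrt(122.5) = 11.0680
|z1|+|z2| = 9.4726 + 10.4561 = 19.9287

|z1+z2| = 11.0680 ≤ |z1|+|z2| = 19.9287 (verified)


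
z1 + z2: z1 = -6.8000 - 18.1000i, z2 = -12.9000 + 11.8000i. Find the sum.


Real: -6.8 - 12.9 = -19.7
Imag: -18.1 + 11.8 = -6.3

-19.7000 - 6.3000i


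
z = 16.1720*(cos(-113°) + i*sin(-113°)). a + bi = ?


a = 16.1720*cos(-113°) = 16.1720*(-0.39073) = -6.3189
b = 16.1720*sin(-113°) = 16.1720*(-0.920505) = -14.8864

-6.3189 - 14.8864i


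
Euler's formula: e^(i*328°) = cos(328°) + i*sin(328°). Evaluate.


cos(328°) = 0.8480
sin(328°) = -0.5299

e^(i*328°) = 0.8480 - 0.5299i


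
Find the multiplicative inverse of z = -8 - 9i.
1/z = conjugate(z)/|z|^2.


|z|^2 = 64+81 = 145
1/z = (-8 + 9i)/145

1/z = -0.0552 + 0.0621i


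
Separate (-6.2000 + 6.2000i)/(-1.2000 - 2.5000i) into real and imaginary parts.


Multiply by conjugate: (-6.2000 + 6.2000i)(-1.2000 + 2.5000i) / ((-1.2)^2 + (-2.5)^2)
Numerator real = -6.2*(-1.2) + 6.2*(-2.5) = -8.06
Numerator imag = 6.2*(-1.2) - (-6.2)*(-2.5) = -22.94
Denominator = 7.69
Re(z) = -8.06/7.69 = -1.0481
Im(z) = -22.94/7.69 = -2.9831

Re(z) = -1.0481, Im(z) = -2.9831


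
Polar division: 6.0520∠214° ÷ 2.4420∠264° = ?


r = 6.0520 / 2.4420 = 2.4783
theta = 214° - 264° = -50° = 310° (mod 360)

2.4783 cis(310°)


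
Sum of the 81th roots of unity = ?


The sum of all 81th roots of unity is 0.
Geometric series: (1 - w^81)/(1 - w) = (1-1)/(1-w) = 0 since w^81 = 1, w ≠ 1.
Alternatively: coefficient of z^80 in z^81 - 1 is 0.

0


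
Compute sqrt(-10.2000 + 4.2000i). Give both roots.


|z| = sqrt(104.04+17.64) = 11.0309
sqrt((|z|+a)/2) = sqrt((11.0309+(-10.2))/2) = sqrt(0.4154) = 0.6445
sqrt((|z|-a)/2) = sqrt((11.0309-(-10.2))/2) = sqrt(10.6154) = 3.2581

±(0.6445 + 3.2581i) i.e. 0.6445 + 3.2581i and -0.6445 - 3.2581i


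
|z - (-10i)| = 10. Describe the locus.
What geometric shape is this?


|z - z0| = r is a circle with center z0 and radius r.
Center = (0, -10), radius = 10

Circle with center (0, -10) and radius 10


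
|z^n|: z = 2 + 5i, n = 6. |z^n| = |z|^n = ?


|z| = sqrt(4+25) = sqrt(29) = 5.3852
|z^6| = |z|^6 = (sqrt(29))^6 = 29^3 = 24389

|z^6| = 24389


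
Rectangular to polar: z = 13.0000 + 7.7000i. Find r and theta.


r = sqrt(169+59.29) = sqrt(228.29) = 15.1093
theta = atan2(7.7, 13) = 30.6386 degrees

r = 15.1093, theta = 30.6386 degrees


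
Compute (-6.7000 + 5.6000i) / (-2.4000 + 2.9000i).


Conjugate of z2 = -2.4000 - 2.9000i
Numerator: (-6.7000 + 5.6000i)(-2.4000 - 2.9000i) = 32.3200 + 5.9900i
Denominator: (-2.4)^2 + 2.9^2 = 14.17
Result = (32.3200 + 5.9900i)/14.17

2.2809 + 0.4227i


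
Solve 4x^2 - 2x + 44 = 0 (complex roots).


disc = (-2)^2 - 4*4*44 = 4 - 704 = -700
sqrt(|disc|) = sqrt(700) = 26.4575
Real part = 2/(2*4) = 0.2500
Imag part = 26.4575/(2*4) = 3.3072

0.2500 ± 3.3072i


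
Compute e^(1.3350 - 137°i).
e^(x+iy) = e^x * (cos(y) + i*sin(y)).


e^1.3350 = 3.8000
cos(-137°) = -0.73135
sin(-137°) = -0.682
Real = 3.8000*(-0.73135) = -2.7791
Imag = 3.8000*(-0.682) = -2.5916

-2.7791 - 2.5916i


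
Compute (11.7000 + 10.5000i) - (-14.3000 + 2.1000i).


Real: 11.7 + 14.3 = 26
Imag: 10.5 - 2.1 = 8.4

26.0000 + 8.4000i


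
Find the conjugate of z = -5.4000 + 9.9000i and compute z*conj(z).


z_bar = -5.4000 - 9.9000i
z*z_bar = (-5.4)^2 + 9.9^2 = 29.16 + 98.01 = 127.17

z_bar = -5.4000 - 9.9000i, z*z_bar = 127.17


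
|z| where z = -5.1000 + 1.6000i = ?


|z| = sqrt((-5.1)^2 + 1.6^2) = sqrt(26.01 + 2.56) = sqrt(28.57) = 5.3451

|z| = 5.3451


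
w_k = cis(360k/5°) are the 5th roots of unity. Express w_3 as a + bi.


Angle = 360*3/5 = 216°
a = cos(216°) = -0.8090
b = sin(216°) = -0.5878

-0.8090 - 0.5878i


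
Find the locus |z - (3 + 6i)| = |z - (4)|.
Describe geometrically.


Equal distances means the locus is the perpendicular bisector of z1 and z2.
Midpoint = ((3+4)/2, (6+0)/2) = (3.5000, 3.0000)

Perpendicular bisector through (3.5000, 3.0000)


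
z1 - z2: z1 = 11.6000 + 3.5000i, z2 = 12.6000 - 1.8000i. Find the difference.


Real: 11.6 - 12.6 = -1
Imag: 3.5 + 1.8 = 5.3

-1.0000 + 5.3000i


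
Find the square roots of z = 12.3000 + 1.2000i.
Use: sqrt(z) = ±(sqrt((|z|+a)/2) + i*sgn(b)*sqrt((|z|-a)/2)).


|z| = sqrt(151.29+1.44) = 12.3584
sqrt((|z|+a)/2) = sqrt((12.3584+12.3)/2) = sqrt(12.3292) = 3.5113
sqrt((|z|-a)/2) = sqrt((12.3584-12.3)/2) = sqrt(0.0292) = 0.1709

±(3.5113 + 0.1709i) i.e. 3.5113 + 0.1709i and -3.5113 - 0.1709i


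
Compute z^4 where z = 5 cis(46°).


r^4 = 5^4 = 625
n*theta = 4*46° = 184° = 184° (mod 360)
a = 625*cos(184°) = -623.4775
b = 625*sin(184°) = -43.5978

625 cis(184°) = -623.4775 - 43.5978i


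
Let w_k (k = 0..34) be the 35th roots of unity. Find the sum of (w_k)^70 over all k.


The roots are w_k = w^k with w = e^(2*pi*i/35), and (w^k)^70 = (w^70)^k.
So S = 1 + u + u^2 + ... + u^(34) with u = w^70.
70 = 2*35 + 0, so 70 is a multiple of 35 and u = (w^35)^2 = 1.
Every one of the 35 terms equals 1: S = 35

S = 35


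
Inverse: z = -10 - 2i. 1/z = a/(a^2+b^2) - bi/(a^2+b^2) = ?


|z|^2 = 100+4 = 104
1/z = (-10 + 2i)/104

1/z = -0.0962 + 0.0192i


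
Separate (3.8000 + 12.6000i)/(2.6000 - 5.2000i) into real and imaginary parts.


Multiply by conjugate: (3.8000 + 12.6000i)(2.6000 + 5.2000i) / (2.6^2 + (-5.2)^2)
Numerator real = 3.8*2.6 + 12.6*(-5.2) = -55.64
Numerator imag = 12.6*2.6 - 3.8*(-5.2) = 52.52
Denominator = 33.8
Re(z) = -55.64/33.8 = -1.6462
Im(z) = 52.52/33.8 = 1.5538

Re(z) = -1.6462, Im(z) = 1.5538


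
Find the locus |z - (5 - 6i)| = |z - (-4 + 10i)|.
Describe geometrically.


Equal distances means the locus is the perpendicular bisector of z1 and z2.
Midpoint = ((5+(-4))/2, (-6+10)/2) = (0.5000, 2.0000)

Perpendicular bisector through (0.5000, 2.0000)


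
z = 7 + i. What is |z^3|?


|z| = sqrt(49+1) = sqrt(50) = 7.0711
|z^3| = |z|^3 = (sqrt(50))^3 = 50*sqrt(50)

|z^3| = 50*sqrt(50) ≈ 353.5534


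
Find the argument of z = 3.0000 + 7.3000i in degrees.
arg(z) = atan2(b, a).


Re = 3, Im = 7.3
arg = atan2(7.3, 3) = 67.6594 degrees

arg(z) = 67.6594 degrees


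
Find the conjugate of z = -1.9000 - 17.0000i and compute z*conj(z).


z_bar = -1.9000 + 17.0000i
z*z_bar = (-1.9)^2 + (-17)^2 = 3.61 + 289 = 292.61

z_bar = -1.9000 + 17.0000i, z*z_bar = 292.61


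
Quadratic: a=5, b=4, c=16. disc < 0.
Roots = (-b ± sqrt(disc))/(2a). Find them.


disc = 4^2 - 4*5*16 = 16 - 320 = -304
sqrt(|disc|) = sqrt(304) = 17.4356
Real part = -4/(2*5) = -0.4000
Imag part = 17.4356/(2*5) = 1.7436

-0.4000 ± 1.7436i


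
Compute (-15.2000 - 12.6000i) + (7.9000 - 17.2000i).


Real: -15.2 + 7.9 = -7.3
Imag: -12.6 - 17.2 = -29.8

-7.3000 - 29.8000i


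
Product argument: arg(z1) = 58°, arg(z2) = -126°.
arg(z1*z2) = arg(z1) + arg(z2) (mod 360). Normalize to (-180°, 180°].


arg(z1*z2) = 58° - 126° = -68°
Normalized to (-180°, 180°]: -68°

-68°


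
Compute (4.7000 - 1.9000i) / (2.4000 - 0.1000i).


Conjugate of z2 = 2.4000 + 0.1000i
Numerator: (4.7000 - 1.9000i)(2.4000 + 0.1000i) = 11.4700 - 4.0900i
Denominator: 2.4^2 + (-0.1)^2 = 5.77
Result = (11.4700 - 4.0900i)/5.77

1.9879 - 0.7088i


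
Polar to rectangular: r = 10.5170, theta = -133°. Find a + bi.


a = 10.5170*cos(-133°) = 10.5170*(-0.682) = -7.1726
b = 10.5170*sin(-133°) = 10.5170*(-0.73135) = -7.6916

-7.1726 - 7.6916i


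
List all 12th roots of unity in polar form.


The 12th roots of unity are cis(360k/12°) for k=0..11
Angle step = 360/12 = 30°
Primitive root: cis(30°)
Primitive root = 0.8660 + 0.5000i

12 roots at angles: 0°, 30°, 60°, 90°, 120°, 150°, 180°, 210°, 240°, 270°, 300°, 330°


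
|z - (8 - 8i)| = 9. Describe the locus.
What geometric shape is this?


|z - z0| = r is a circle with center z0 and radius r.
Center = (8, -8), radius = 9

Circle with center (8, -8) and radius 9


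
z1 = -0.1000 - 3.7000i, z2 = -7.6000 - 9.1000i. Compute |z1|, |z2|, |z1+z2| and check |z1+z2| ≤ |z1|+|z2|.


|z1| = sqrt((-0.1)^2 + (-3.7)^2) = sqrt(13.7) = 3.7014
|z2| = sqrt((-7.6)^2 + (-9.1)^2) = sqrt(140.57) = 11.8562
z1+z2 = -7.7000 - 12.8000i
|z1+z2| = sqrt(223.13) = 14.9375
|z1|+|z2| = 3.7014 + 11.8562 = 15.5576

|z1+z2| = 14.9375 ≤ |z1|+|z2| = 15.5576 (verified)


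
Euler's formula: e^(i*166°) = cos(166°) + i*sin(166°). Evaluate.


cos(166°) = -0.9703
sin(166°) = 0.2419

e^(i*166°) = -0.9703 + 0.2419i


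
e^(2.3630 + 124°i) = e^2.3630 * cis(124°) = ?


e^2.3630 = 10.6228
cos(124°) = -0.55919
sin(124°) = 0.82904
Real = 10.6228*(-0.55919) = -5.9402
Imag = 10.6228*0.82904 = 8.8067

-5.9402 + 8.8067i


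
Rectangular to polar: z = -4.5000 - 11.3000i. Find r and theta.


r = sqrt(20.25+127.69) = sqrt(147.94) = 12.1631
theta = atan2(-11.3, -4.5) = -111.7139 degrees

r = 12.1631, theta = -111.7139 degrees


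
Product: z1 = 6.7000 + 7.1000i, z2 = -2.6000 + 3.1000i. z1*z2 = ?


Real = 6.7*(-2.6) - 7.1*3.1 = -17.42 - 22.01 = -39.43
Imag = 6.7*3.1 - (2.6)*7.1 = 20.77 - (18.46) = 2.31

-39.4300 + 2.3100i


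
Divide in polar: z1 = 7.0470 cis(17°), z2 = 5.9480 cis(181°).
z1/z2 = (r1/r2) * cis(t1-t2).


r = 7.0470 / 5.9480 = 1.1848
theta = 17° - 181° = -164° = 196° (mod 360)

1.1848 cis(196°)


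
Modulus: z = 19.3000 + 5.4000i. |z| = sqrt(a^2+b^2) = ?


|z| = sqrt(19.3^2 + 5.4^2) = sqrt(372.49 + 29.16) = sqrt(401.65) = 20.0412

|z| = 20.0412


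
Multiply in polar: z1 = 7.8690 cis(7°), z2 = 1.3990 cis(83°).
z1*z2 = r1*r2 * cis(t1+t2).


r = 7.8690 * 1.3990 = 11.0087
theta = 7° + 83° = 90° = 90° (mod 360)

11.0087 cis(90°)


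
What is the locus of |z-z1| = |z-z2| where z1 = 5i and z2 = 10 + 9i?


Equal distances means the locus is the perpendicular bisector of z1 and z2.
Midpoint = ((0+10)/2, (5+9)/2) = (5.0000, 7.0000)

Perpendicular bisector through (5.0000, 7.0000)


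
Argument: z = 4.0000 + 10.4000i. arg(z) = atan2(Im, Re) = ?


Re = 4, Im = 10.4
arg = atan2(10.4, 4) = 68.9625 degrees

arg(z) = 68.9625 degrees


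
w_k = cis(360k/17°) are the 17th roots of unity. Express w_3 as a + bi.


Angle = 360*3/17 = 63.5294°
a = cos(63.5294°) = 0.4457
b = sin(63.5294°) = 0.8952

0.4457 + 0.8952i


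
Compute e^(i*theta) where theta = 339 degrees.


cos(339°) = 0.9336
sin(339°) = -0.3584

e^(i*339°) = 0.9336 - 0.3584i


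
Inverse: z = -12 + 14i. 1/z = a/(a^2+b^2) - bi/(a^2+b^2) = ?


|z|^2 = 144+196 = 340
1/z = (-12 - 14i)/340

1/z = -0.0353 - 0.0412i


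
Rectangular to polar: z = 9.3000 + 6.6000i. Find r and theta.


r = sqrt(86.49+43.56) = sqrt(130.05) = 11.4039
theta = atan2(6.6, 9.3) = 35.3625 degrees

r = 11.4039, theta = 35.3625 degrees


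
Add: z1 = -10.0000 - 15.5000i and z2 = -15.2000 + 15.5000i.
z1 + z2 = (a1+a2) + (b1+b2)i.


Real: -10 - 15.2 = -25.2
Imag: -15.5 + 15.5 = 0

-25.2000


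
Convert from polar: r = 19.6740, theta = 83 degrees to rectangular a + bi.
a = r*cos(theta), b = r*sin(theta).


a = 19.6740*cos(83°) = 19.6740*0.12187 = 2.3977
b = 19.6740*sin(83°) = 19.6740*0.99255 = 19.5274

2.3977 + 19.5274i


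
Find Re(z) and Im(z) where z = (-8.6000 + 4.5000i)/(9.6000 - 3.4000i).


Multiply by conjugate: (-8.6000 + 4.5000i)(9.6000 + 3.4000i) / (9.6^2 + (-3.4)^2)
Numerator real = -8.6*9.6 + 4.5*(-3.4) = -97.86
Numerator imag = 4.5*9.6 - (-8.6)*(-3.4) = 13.96
Denominator = 103.72
Re(z) = -97.86/103.72 = -0.9435
Im(z) = 13.96/103.72 = 0.1346

Re(z) = -0.9435, Im(z) = 0.1346


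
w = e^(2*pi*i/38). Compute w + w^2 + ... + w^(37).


With w = e^(2*pi*i/38), all 38 of the 38th roots of unity w^0 = 1, w, ..., w^(37) sum to 0: 1 + w + ... + w^(37) = (1 - w^38)/(1 - w) = 0 since w^38 = 1, w ≠ 1.
Removing the root 1: w + w^2 + ... + w^(37) = 0 - 1 = -1

Sum = -1


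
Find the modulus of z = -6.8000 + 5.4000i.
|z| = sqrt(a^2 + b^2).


|z| = sqrt((-6.8)^2 + 5.4^2) = sqrt(46.24 + 29.16) = sqrt(75.4) = 8.6833

|z| = 8.6833


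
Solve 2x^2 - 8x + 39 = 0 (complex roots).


disc = (-8)^2 - 4*2*39 = 64 - 312 = -248
sqrt(|disc|) = sqrt(248) = 15.7480
Real part = 8/(2*2) = 2.0000
Imag part = 15.7480/(2*2) = 3.9370

2.0000 ± 3.9370i


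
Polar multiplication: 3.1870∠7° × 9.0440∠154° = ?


r = 3.1870 * 9.0440 = 28.8232
theta = 7° + 154° = 161° = 161° (mod 360)

28.8232 cis(161°)


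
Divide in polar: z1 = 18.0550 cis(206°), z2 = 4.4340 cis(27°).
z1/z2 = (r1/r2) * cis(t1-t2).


r = 18.0550 / 4.4340 = 4.0719
theta = 206° - 27° = 179° = 179° (mod 360)

4.0719 cis(179°)


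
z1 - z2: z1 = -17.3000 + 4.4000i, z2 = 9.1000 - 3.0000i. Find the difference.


Real: -17.3 - 9.1 = -26.4
Imag: 4.4 + 3 = 7.4

-26.4000 + 7.4000i


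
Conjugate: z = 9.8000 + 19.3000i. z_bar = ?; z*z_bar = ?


z_bar = 9.8000 - 19.3000i
z*z_bar = 9.8^2 + 19.3^2 = 96.04 + 372.49 = 468.53

z_bar = 9.8000 - 19.3000i, z*z_bar = 468.53


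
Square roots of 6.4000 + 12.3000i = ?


|z| = sqrt(40.96+151.29) = 13.8654
sqrt((|z|+a)/2) = sqrt((13.8654+6.4)/2) = sqrt(10.1327) = 3.1832
sqrt((|z|-a)/2) = sqrt((13.8654-6.4)/2) = sqrt(3.7327) = 1.9320

±(3.1832 + 1.9320i) i.e. 3.1832 + 1.9320i and -3.1832 - 1.9320i


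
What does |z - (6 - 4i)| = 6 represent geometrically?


|z - z0| = r is a circle with center z0 and radius r.
Center = (6, -4), radius = 6

Circle with center (6, -4) and radius 6


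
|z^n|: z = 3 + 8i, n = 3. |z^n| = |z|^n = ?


|z| = sqrt(9+64) = sqrt(73) = 8.5440
|z^3| = |z|^3 = (sqrt(73))^3 = 73*sqrt(73)

|z^3| = 73*sqrt(73) ≈ 623.7123


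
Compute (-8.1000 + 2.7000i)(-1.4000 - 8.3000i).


Real = -8.1*(-1.4) - 2.7*(-8.3) = 11.34 - (-22.41) = 33.75
Imag = -8.1*(-8.3) - (1.4)*2.7 = 67.23 - (3.78) = 63.45

33.7500 + 63.4500i


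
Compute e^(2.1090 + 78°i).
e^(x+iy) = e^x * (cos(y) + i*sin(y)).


e^2.1090 = 8.2400
cos(78°) = 0.20791
sin(78°) = 0.978148
Real = 8.2400*0.20791 = 1.7132
Imag = 8.2400*0.978148 = 8.0599

1.7132 + 8.0599i


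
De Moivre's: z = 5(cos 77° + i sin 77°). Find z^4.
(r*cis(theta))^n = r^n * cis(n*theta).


r^4 = 5^4 = 625
n*theta = 4*77° = 308° = 308° (mod 360)
a = 625*cos(308°) = 384.7884
b = 625*sin(308°) = -492.5067

625 cis(308°) = 384.7884 - 492.5067i


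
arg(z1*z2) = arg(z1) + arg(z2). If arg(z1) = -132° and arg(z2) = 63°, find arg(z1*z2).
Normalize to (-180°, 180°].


arg(z1*z2) = -132° + 63° = -69°
Normalized to (-180°, 180°]: -69°

-69°


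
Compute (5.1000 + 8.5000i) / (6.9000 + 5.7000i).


Conjugate of z2 = 6.9000 - 5.7000i
Numerator: (5.1000 + 8.5000i)(6.9000 - 5.7000i) = 83.6400 + 29.5800i
Denominator: 6.9^2 + 5.7^2 = 80.1
Result = (83.6400 + 29.5800i)/80.1

1.0442 + 0.3693i


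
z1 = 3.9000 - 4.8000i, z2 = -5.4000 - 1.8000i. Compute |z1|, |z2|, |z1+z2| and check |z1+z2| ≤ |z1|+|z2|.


|z1| = sqrt(3.9^2 + (-4.8)^2) = sqrt(38.25) = 6.1847
|z2| = sqrt((-5.4)^2 + (-1.8)^2) = sqrt(32.4) = 5.6921
z1+z2 = -1.5000 - 6.6000i
|z1+z2| = sqrt(45.81) = 6.7683
|z1|+|z2| = 6.1847 + 5.6921 = 11.8768

|z1+z2| = 6.7683 ≤ |z1|+|z2| = 11.8768 (verified)


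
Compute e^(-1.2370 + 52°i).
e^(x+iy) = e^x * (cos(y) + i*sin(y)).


e^-1.2370 = 0.29025
cos(52°) = 0.6157
sin(52°) = 0.788
Real = 0.29025*0.6157 = 0.1787
Imag = 0.29025*0.788 = 0.2287

0.1787 + 0.2287i


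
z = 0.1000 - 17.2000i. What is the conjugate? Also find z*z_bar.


z_bar = 0.1000 + 17.2000i
z*z_bar = 0.1^2 + (-17.2)^2 = 0.01 + 295.84 = 295.85

z_bar = 0.1000 + 17.2000i, z*z_bar = 295.85


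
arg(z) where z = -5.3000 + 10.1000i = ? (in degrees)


Re = -5.3, Im = 10.1
arg = atan2(10.1, -5.3) = 117.6884 degrees

arg(z) = 117.6884 degrees


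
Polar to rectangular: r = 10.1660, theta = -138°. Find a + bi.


a = 10.1660*cos(-138°) = 10.1660*(-0.74314) = -7.5548
b = 10.1660*sin(-138°) = 10.1660*(-0.66913) = -6.8024

-7.5548 - 6.8024i


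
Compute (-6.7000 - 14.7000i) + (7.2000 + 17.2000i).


Real: -6.7 + 7.2 = 0.5
Imag: -14.7 + 17.2 = 2.5

0.5000 + 2.5000i


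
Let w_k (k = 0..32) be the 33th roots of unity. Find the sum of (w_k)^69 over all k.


The roots are w_k = w^k with w = e^(2*pi*i/33), and (w^k)^69 = (w^69)^k.
So S = 1 + u + u^2 + ... + u^(32) with u = w^69.
69 = 2*33 + 3, so 69 is not a multiple of 33: u = (w^33)^2 * w^3 = w^3 ≠ 1 (w is a primitive 33th root), while u^33 = (w^33)^69 = 1.
Geometric series: S = (1 - u^33)/(1 - u) = (1 - 1)/(1 - u) = 0

S = 0


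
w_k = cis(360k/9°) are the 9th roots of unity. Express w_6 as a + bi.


Angle = 360*6/9 = 240°
a = cos(240°) = -0.5000
b = sin(240°) = -0.8660

-0.5000 - 0.8660i


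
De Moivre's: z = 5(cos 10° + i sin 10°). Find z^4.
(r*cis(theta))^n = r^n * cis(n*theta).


r^4 = 5^4 = 625
n*theta = 4*10° = 40° = 40° (mod 360)
a = 625*cos(40°) = 478.7778
b = 625*sin(40°) = 401.7423

625 cis(40°) = 478.7778 + 401.7423i


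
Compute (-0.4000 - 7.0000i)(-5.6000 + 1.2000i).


Real = -0.4*(-5.6) - (-7)*1.2 = 2.24 - (-8.4) = 10.64
Imag = -0.4*1.2 - (5.6)*(-7) = -0.48 + 39.2 = 38.72

10.6400 + 38.7200i


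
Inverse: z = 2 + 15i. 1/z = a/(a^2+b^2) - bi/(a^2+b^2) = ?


|z|^2 = 4+225 = 229
1/z = (2 - 15i)/229

1/z = 0.0087 - 0.0655i


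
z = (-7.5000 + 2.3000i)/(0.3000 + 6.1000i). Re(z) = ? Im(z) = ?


Multiply by conjugate: (-7.5000 + 2.3000i)(0.3000 - 6.1000i) / (0.3^2 + 6.1^2)
Numerator real = -7.5*0.3 + 2.3*6.1 = 11.78
Numerator imag = 2.3*0.3 - (-7.5)*6.1 = 46.44
Denominator = 37.3
Re(z) = 11.78/37.3 = 0.3158
Im(z) = 46.44/37.3 = 1.2450

Re(z) = 0.3158, Im(z) = 1.2450


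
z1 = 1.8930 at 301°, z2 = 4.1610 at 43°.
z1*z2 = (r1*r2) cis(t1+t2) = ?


r = 1.8930 * 4.1610 = 7.8768
theta = 301° + 43° = 344° = 344° (mod 360)

7.8768 cis(344°)


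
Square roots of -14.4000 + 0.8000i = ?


|z| = sqrt(207.36+0.64) = 14.4222
sqrt((|z|+a)/2) = sqrt((14.4222+(-14.4))/2) = sqrt(0.0111) = 0.1054
sqrt((|z|-a)/2) = sqrt((14.4222-(-14.4))/2) = sqrt(14.4111) = 3.7962

±(0.1054 + 3.7962i) i.e. 0.1054 + 3.7962i and -0.1054 - 3.7962i


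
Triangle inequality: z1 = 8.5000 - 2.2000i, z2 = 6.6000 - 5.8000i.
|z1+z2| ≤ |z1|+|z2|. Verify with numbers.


|z1| = sqrt(8.5^2 + (-2.2)^2) = sqrt(77.09) = 8.7801
|z2| = sqrt(6.6^2 + (-5.8)^2) = sqrt(77.2) = 8.7864
z1+z2 = 15.1000 - 8.0000i
|z1+z2| = sqrt(292.01) = 17.0883
|z1|+|z2| = 8.7801 + 8.7864 = 17.5665

|z1+z2| = 17.0883 ≤ |z1|+|z2| = 17.5665 (verified)


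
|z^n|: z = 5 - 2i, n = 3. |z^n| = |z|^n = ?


|z| = sqrt(25+4) = sqrt(29) = 5.3852
|z^3| = |z|^3 = (sqrt(29))^3 = 29*sqrt(29)

|z^3| = 29*sqrt(29) ≈ 156.1698


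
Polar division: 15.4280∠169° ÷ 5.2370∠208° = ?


r = 15.4280 / 5.2370 = 2.9460
theta = 169° - 208° = -39° = 321° (mod 360)

2.9460 cis(321°)


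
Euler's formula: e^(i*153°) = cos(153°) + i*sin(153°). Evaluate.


cos(153°) = -0.8910
sin(153°) = 0.4540

e^(i*153°) = -0.8910 + 0.4540i


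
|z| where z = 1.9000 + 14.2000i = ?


|z| = sqrt(1.9^2 + 14.2^2) = sqrt(3.61 + 201.64) = sqrt(205.25) = 14.3265

|z| = 14.3265


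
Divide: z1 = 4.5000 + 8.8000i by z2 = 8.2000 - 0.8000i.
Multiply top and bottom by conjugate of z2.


Conjugate of z2 = 8.2000 + 0.8000i
Numerator: (4.5000 + 8.8000i)(8.2000 + 0.8000i) = 29.8600 + 75.7600i
Denominator: 8.2^2 + (-0.8)^2 = 67.88
Result = (29.8600 + 75.7600i)/67.88

0.4399 + 1.1161i


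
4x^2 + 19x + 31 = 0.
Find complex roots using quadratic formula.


disc = 19^2 - 4*4*31 = 361 - 496 = -135
sqrt(|disc|) = sqrt(135) = 11.6190
Real part = -19/(2*4) = -2.3750
Imag part = 11.6190/(2*4) = 1.4524

-2.3750 ± 1.4524i


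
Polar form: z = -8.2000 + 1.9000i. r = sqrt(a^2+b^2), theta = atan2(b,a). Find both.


r = sqrt(67.24+3.61) = sqrt(70.85) = 8.4172
theta = atan2(1.9, -8.2) = 166.9544 degrees

r = 8.4172, theta = 166.9544 degrees


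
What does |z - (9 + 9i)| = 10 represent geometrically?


|z - z0| = r is a circle with center z0 and radius r.
Center = (9, 9), radius = 10

Circle with center (9, 9) and radius 10


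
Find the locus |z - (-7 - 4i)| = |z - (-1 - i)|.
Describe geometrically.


Equal distances means the locus is the perpendicular bisector of z1 and z2.
Midpoint = ((-7+(-1))/2, (-4+(-1))/2) = (-4.0000, -2.5000)

Perpendicular bisector through (-4.0000, -2.5000)


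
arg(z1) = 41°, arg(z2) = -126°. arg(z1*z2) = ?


arg(z1*z2) = 41° - 126° = -85°
Normalized to (-180°, 180°]: -85°

-85°


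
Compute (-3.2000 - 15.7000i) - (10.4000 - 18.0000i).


Real: -3.2 - 10.4 = -13.6
Imag: -15.7 + 18 = 2.3

-13.6000 + 2.3000i


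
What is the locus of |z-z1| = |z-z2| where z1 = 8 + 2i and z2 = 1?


Equal distances means the locus is the perpendicular bisector of z1 and z2.
Midpoint = ((8+1)/2, (2+0)/2) = (4.5000, 1.0000)

Perpendicular bisector through (4.5000, 1.0000)


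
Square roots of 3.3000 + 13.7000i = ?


|z| = sqrt(10.89+187.69) = 14.0918
sqrt((|z|+a)/2) = sqrt((14.0918+3.3)/2) = sqrt(8.6959) = 2.9489
sqrt((|z|-a)/2) = sqrt((14.0918-3.3)/2) = sqrt(5.3959) = 2.3229

±(2.9489 + 2.3229i) i.e. 2.9489 + 2.3229i and -2.9489 - 2.3229i


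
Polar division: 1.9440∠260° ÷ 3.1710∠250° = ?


r = 1.9440 / 3.1710 = 0.6131
theta = 260° - 250° = 10° = 10° (mod 360)

0.6131 cis(10°)


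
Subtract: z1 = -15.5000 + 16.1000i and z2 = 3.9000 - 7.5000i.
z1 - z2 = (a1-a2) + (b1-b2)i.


Real: -15.5 - 3.9 = -19.4
Imag: 16.1 + 7.5 = 23.6

-19.4000 + 23.6000i


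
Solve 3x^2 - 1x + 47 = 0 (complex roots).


disc = (-1)^2 - 4*3*47 = 1 - 564 = -563
sqrt(|disc|) = sqrt(563) = 23.7276
Real part = 1/(2*3) = 0.1667
Imag part = 23.7276/(2*3) = 3.9546

0.1667 ± 3.9546i


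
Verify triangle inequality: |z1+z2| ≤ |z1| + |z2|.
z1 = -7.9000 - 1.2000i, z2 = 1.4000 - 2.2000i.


|z1| = sqrt((-7.9)^2 + (-1.2)^2) = sqrt(63.85) = 7.9906
|z2| = sqrt(1.4^2 + (-2.2)^2) = sqrt(6.8) = 2.6077
z1+z2 = -6.5000 - 3.4000i
|z1+z2| = sqrt(53.81) = 7.3355
|z1|+|z2| = 7.9906 + 2.6077 = 10.5983

|z1+z2| = 7.3355 ≤ |z1|+|z2| = 10.5983 (verified)


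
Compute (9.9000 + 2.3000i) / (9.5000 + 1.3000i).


Conjugate of z2 = 9.5000 - 1.3000i
Numerator: (9.9000 + 2.3000i)(9.5000 - 1.3000i) = 97.0400 + 8.9800i
Denominator: 9.5^2 + 1.3^2 = 91.94
Result = (97.0400 + 8.9800i)/91.94

1.0555 + 0.0977i
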